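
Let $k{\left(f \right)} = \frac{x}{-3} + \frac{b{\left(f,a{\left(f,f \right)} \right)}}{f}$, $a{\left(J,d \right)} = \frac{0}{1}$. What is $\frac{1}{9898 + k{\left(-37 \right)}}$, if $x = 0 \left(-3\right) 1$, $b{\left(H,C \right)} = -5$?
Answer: $\frac{37}{366231} \approx 0.00010103$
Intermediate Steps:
$a{\left(J,d \right)} = 0$ ($a{\left(J,d \right)} = 0 \cdot 1 = 0$)
$x = 0$ ($x = 0 \cdot 1 = 0$)
$k{\left(f \right)} = - \frac{5}{f}$ ($k{\left(f \right)} = \frac{0}{-3} - \frac{5}{f} = 0 \left(- \frac{1}{3}\right) - \frac{5}{f} = 0 - \frac{5}{f} = - \frac{5}{f}$)
$\frac{1}{9898 + k{\left(-37 \right)}} = \frac{1}{9898 - \frac{5}{-37}} = \frac{1}{9898 - - \frac{5}{37}} = \frac{1}{9898 + \frac{5}{37}} = \frac{1}{\frac{366231}{37}} = \frac{37}{366231}$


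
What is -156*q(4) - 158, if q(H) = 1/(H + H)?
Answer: -355/2 ≈ -177.50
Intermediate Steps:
q(H) = 1/(2*H)
-156*q(4) - 158 = -78/4 - 158 = -156*⅛ - 158 = -39/2 - 158 = -355/2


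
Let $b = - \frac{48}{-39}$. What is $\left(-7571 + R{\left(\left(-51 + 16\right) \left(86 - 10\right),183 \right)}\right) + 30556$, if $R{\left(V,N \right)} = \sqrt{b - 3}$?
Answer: $22985 + \frac{i \sqrt{299}}{13} \approx 22985.0 + 1.3301 i$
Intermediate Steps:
$b = \frac{16}{13}$ ($b = \left(-48\right) \left(- \frac{1}{39}\right) = \frac{16}{13} \approx 1.2308$)
$R{\left(V,N \right)} = \frac{i \sqrt{299}}{13}$ ($R{\left(V,N \right)} = \sqrt{\frac{16}{13} - 3} = \sqrt{- \frac{23}{13}} = \frac{i \sqrt{299}}{13}$)
$\left(-7571 + R{\left(\left(-51 + 16\right) \left(86 - 10\right),183 \right)}\right) + 30556 = \left(-7571 + \frac{i \sqrt{299}}{13}\right) + 30556 = 22985 + \frac{i \sqrt{299}}{13}$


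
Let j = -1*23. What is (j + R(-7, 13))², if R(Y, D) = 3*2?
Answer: 289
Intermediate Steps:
R(Y, D) = 6
j = -23
(j + R(-7, 13))² = (-23 + 6)² = (-17)² = 289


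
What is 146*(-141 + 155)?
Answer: 2044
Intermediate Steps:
146*(-141 + 155) = 146*14 = 2044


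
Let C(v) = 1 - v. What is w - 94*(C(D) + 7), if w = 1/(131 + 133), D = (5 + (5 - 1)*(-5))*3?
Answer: -1315247/264 ≈ -4982.0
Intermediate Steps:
D = -45 (D = (5 + 4*(-5))*3 = (5 - 20)*3 = -15*3 = -45)
w = 1/264 ≈ 0.0037879
w - 94*(C(D) + 7) = 1/264 - 94*((1 - 1*(-45)) + 7) = 1/264 - 94*((1 + 45) + 7) = 1/264 - 94*(46 + 7) = 1/264 - 4982 = -1315247/264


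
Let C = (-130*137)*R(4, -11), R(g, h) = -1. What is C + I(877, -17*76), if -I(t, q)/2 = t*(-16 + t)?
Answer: -1492384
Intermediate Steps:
I(t, q) = -2*t*(-16 + t)
C = 17810 (C = -130*137*(-1) = -17810*(-1) = 17810)
C + I(877, -17*76) = 17810 + 2*877*(16 - 1*877) = 17810 + 2*877*(16 - 877) = 17810 + 2*877*(-861) = 17810 - 1510194 = -1492384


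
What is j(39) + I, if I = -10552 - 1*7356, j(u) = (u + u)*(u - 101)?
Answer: -22744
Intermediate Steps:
j(u) = 2*u*(-101 + u) (j(u) = (2*u)*(-101 + u) = 2*u*(-101 + u))
I = -17908 (I = -10552 - 7356 = -17908)
j(39) + I = 2*39*(-101 + 39) - 17908 = 2*39*(-62) - 17908 = -4836 - 17908 = -22744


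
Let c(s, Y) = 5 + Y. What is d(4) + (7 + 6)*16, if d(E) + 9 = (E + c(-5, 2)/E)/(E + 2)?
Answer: 4799/24 ≈ 199.96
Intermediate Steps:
d(E) = -9 + (E + 7/E)/(2 + E) (d(E) = -9 + (E + (5 + 2)/E)/(E + 2) = -9 + (E + 7/E)/(2 + E))
d(4) + (7 + 6)*16 = (7 - 18*4 - 8*4**2)/(4*(2 + 4)) + (7 + 6)*16 = (1/4)*(7 - 72 - 8*16)/6 + 13*16 = (1/4)*(1/6)*(7 - 72 - 128) + 208 = (1/4)*(1/6)*(-193) + 208 = -193/24 + 208 = 4799/24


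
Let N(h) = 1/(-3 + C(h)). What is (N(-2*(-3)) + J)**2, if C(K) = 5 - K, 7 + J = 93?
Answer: 117649/16 ≈ 7353.1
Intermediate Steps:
J = 86 (J = -7 + 93 = 86)
N(h) = 1/(2 - h) (N(h) = 1/(-3 + (5 - h)) = 1/(2 - h))
(N(-2*(-3)) + J)**2 = (-1/(-2 - 2*(-3)) + 86)**2 = (-1/(-2 + 6) + 86)**2 = (-1/4 + 86)**2 = (343/4)**2 = 117649/16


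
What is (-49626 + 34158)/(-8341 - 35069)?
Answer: 2578/7235 ≈ 0.35632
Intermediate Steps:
(-49626 + 34158)/(-8341 - 35069) = -15468/(-43410) = -15468*(-1/43410) = 2578/7235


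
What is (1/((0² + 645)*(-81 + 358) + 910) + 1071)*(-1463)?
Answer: -25579201858/16325 ≈ -1.5669e+6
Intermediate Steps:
(1/((0² + 645)*(-81 + 358) + 910) + 1071)*(-1463) = (1/((0 + 645)*277 + 910) + 1071)*(-1463) = (1/(645*277 + 910) + 1071)*(-1463) = (1/(178665 + 910) + 1071)*(-1463) = (1/179575 + 1071)*(-1463) = (192324826/179575)*(-1463) = -25579201858/16325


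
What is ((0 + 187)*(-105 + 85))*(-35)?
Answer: 130900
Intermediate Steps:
((0 + 187)*(-105 + 85))*(-35) = (187*(-20))*(-35) = -3740*(-35) = 130900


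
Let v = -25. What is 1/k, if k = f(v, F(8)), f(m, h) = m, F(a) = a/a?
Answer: -1/25 ≈ -0.040000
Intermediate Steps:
F(a) = 1
k = -25
1/k = 1/(-25) = -1/25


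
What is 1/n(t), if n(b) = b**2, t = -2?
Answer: 1/4 ≈ 0.25000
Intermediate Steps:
1/n(t) = 1/((-2)**2) = 1/4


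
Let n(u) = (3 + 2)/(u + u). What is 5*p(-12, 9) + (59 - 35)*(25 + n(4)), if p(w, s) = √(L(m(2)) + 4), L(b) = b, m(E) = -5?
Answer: 615 + 5*I ≈ 615.0 + 5.0*I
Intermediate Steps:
n(u) = 5/(2*u) (n(u) = 5/((2*u)) = 5*(1/(2*u)) = 5/(2*u))
p(w, s) = I (p(w, s) = √(-5 + 4) = √(-1) = I)
5*p(-12, 9) + (59 - 35)*(25 + n(4)) = 5*I + (59 - 35)*(25 + (5/2)/4) = 5*I + 24*(25 + (5/2)*(¼)) = 5*I + 24*(25 + 5/8) = 5*I + 24*(205/8) = 5*I + 615 = 615 + 5*I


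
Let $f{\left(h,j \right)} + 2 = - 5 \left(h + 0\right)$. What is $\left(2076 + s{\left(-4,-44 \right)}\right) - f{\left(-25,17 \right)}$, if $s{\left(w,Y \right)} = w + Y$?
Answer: $1905$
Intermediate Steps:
$s{\left(w,Y \right)} = Y + w$
$f{\left(h,j \right)} = -2 - 5 h$ ($f{\left(h,j \right)} = -2 - 5 \left(h + 0\right) = -2 - 5 h$)
$\left(2076 + s{\left(-4,-44 \right)}\right) - f{\left(-25,17 \right)} = \left(2076 - 48\right) - \left(-2 - -125\right) = \left(2076 - 48\right) - \left(-2 + 125\right) = 2028 - 123 = 1905$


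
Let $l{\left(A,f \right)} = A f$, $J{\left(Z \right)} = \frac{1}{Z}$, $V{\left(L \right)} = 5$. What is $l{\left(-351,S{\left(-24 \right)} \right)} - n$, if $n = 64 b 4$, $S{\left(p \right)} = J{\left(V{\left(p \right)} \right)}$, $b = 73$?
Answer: $- \frac{93791}{5} \approx -18758.0$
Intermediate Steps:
$S{\left(p \right)} = \frac{1}{5}$
$n = 18688$ ($n = 64 \cdot 73 \cdot 4 = 4672 \cdot 4 = 18688$)
$l{\left(-351,S{\left(-24 \right)} \right)} - n = \left(-351\right) \frac{1}{5} - 18688 = - \frac{351}{5} - 18688 = - \frac{93791}{5}$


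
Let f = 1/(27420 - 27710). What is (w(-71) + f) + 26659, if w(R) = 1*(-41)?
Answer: 7719219/290 ≈ 26618.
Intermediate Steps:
w(R) = -41
f = -1/290 (f = 1/(-290) = -1/290 ≈ -0.0034483)
(w(-71) + f) + 26659 = (-41 - 1/290) + 26659 = -11891/290 + 26659 = 7719219/290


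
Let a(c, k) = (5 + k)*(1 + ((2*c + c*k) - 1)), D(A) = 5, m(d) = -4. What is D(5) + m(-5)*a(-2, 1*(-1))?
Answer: 37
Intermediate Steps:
a(c, k) = (5 + k)*(2*c + c*k) (a(c, k) = (5 + k)*(1 + (-1 + 2*c + c*k)) = (5 + k)*(2*c + c*k))
D(5) + m(-5)*a(-2, 1*(-1)) = 5 - (-8)*(10 + (1*(-1))² + 7*(1*(-1))) = 5 - (-8)*(10 + (-1)² + 7*(-1)) = 5 - (-8)*(10 + 1 - 7) = 5 - (-8)*4 = 5 - 4*(-8) = 5 + 32 = 37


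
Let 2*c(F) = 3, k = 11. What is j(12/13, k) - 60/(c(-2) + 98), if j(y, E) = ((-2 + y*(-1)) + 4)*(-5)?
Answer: -15490/2587 ≈ -5.9876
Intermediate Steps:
c(F) = 3/2 (c(F) = (½)*3 = 3/2)
j(y, E) = -10 + 5*y (j(y, E) = ((-2 - y) + 4)*(-5) = (2 - y)*(-5) = -10 + 5*y)
j(12/13, k) - 60/(c(-2) + 98) = (-10 + 5*(12/13)) - 60/(3/2 + 98) = (-10 + 5*(12*(1/13))) - 60/(199/2) = (-10 + 5*(12/13)) + (2/199)*(-60) = (-10 + 60/13) - 120/199 = -70/13 - 120/199 = -15490/2587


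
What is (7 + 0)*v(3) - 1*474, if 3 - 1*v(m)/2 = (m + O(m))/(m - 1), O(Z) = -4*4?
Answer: -341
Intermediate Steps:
O(Z) = -16
v(m) = 6 - 2*(-16 + m)/(-1 + m) (v(m) = 6 - 2*(m - 16)/(m - 1) = 6 - 2*(-16 + m)/(-1 + m))
(7 + 0)*v(3) - 1*474 = (7 + 0)*(2*(13 + 2*3)/(-1 + 3)) - 1*474 = 7*(2*(13 + 6)/2) - 474 = 7*(2*(½)*19) - 474 = 7*19 - 474 = 133 - 474 = -341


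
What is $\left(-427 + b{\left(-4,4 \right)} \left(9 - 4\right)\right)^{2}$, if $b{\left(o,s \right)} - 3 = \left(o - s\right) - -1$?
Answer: $199809$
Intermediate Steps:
$b{\left(o,s \right)} = 4 + o - s$ ($b{\left(o,s \right)} = 3 - \left(-1 + s - o\right) = 3 + \left(\left(o - s\right) + 1\right) = 3 + \left(1 + o - s\right) = 4 + o - s$)
$\left(-427 + b{\left(-4,4 \right)} \left(9 - 4\right)\right)^{2} = \left(-427 + \left(4 - 4 - 4\right) \left(9 - 4\right)\right)^{2} = \left(-427 + \left(4 - 4 - 4\right) 5\right)^{2} = \left(-427 - 20\right)^{2} = \left(-447\right)^{2} = 199809$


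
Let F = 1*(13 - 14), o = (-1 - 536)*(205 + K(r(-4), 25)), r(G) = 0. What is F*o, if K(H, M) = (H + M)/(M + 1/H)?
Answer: 110085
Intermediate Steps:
K(H, M) = (H + M)/(M + 1/H)
o = -110085 (o = (-1 - 536)*(205 + 0*(0 + 25)/(1 + 0*25)) = -537*(205 + 0*25/(1 + 0)) = -537*(205 + 0*25/1) = -537*(205 + 0*1*25) = -537*(205 + 0) = -537*205 = -110085)
F = -1 (F = 1*(-1) = -1)
F*o = -1*(-110085) = 110085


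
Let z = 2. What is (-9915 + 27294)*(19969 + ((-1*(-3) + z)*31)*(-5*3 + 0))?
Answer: 306635076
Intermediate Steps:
(-9915 + 27294)*(19969 + ((-1*(-3) + z)*31)*(-5*3 + 0)) = (-9915 + 27294)*(19969 + ((-1*(-3) + 2)*31)*(-5*3 + 0)) = 17379*(19969 + ((3 + 2)*31)*(-15 + 0)) = 17379*(19969 + (5*31)*(-15)) = 17379*(19969 + 155*(-15)) = 17379*(19969 - 2325) = 17379*17644 = 306635076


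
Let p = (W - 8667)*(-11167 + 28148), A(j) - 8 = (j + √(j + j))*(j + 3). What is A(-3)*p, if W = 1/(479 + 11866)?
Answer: -14534936398672/12345 ≈ -1.1774e+9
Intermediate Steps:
W = 1/12345 ≈ 8.1004e-5
A(j) = 8 + (3 + j)*(j + √2*√j) (A(j) = 8 + (j + √(j + j))*(j + 3) = 8 + (j + √(2*j))*(3 + j) = 8 + (j + √2*√j)*(3 + j) = 8 + (3 + j)*(j + √2*√j))
p = -1816867049834/12345 (p = (1/12345 - 8667)*(-11167 + 28148) = -106994114/12345*16981 = -1816867049834/12345 ≈ -1.4717e+8)
A(-3)*p = (8 + (-3)² + 3*(-3) + √2*(-3)^(3/2) + 3*√2*√(-3))*(-1816867049834/12345) = (8 + 9 - 9 + √2*(-3*I*√3) + 3*√2*(I*√3))*(-1816867049834/12345) = (8 + 9 - 9 - 3*I*√6 + 3*I*√6)*(-1816867049834/12345) = 8*(-1816867049834/12345) = -14534936398672/12345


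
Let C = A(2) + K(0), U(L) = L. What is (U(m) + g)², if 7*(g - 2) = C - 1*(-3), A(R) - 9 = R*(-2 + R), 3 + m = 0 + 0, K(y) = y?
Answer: 25/49 ≈ 0.51020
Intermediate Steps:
m = -3 (m = -3 + (0 + 0) = -3 + 0 = -3)
A(R) = 9 + R*(-2 + R)
C = 9 (C = (9 + 2² - 2*2) + 0 = (9 + 4 - 4) + 0 = 9 + 0 = 9)
g = 26/7 (g = 2 + (9 - 1*(-3))/7 = 2 + (9 + 3)/7 = 2 + (⅐)*12 = 2 + 12/7 = 26/7 ≈ 3.7143)
(U(m) + g)² = (-3 + 26/7)² = (5/7)² = 25/49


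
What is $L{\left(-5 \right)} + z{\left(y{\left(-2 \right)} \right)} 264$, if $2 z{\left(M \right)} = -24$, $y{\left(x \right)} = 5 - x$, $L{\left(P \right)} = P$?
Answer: $-3173$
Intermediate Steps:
$z{\left(M \right)} = -12$ ($z{\left(M \right)} = \frac{1}{2} \left(-24\right) = -12$)
$L{\left(-5 \right)} + z{\left(y{\left(-2 \right)} \right)} 264 = -5 - 3168 = -3173$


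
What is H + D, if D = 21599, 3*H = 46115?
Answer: 110912/3 ≈ 36971.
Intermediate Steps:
H = 46115/3 (H = (⅓)*46115 = 46115/3 ≈ 15372.)
H + D = 46115/3 + 21599 = 110912/3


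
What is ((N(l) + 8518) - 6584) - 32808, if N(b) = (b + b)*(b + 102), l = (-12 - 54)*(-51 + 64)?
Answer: 1266422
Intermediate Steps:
l = -858 (l = -66*13 = -858)
N(b) = 2*b*(102 + b) (N(b) = (2*b)*(102 + b) = 2*b*(102 + b))
((N(l) + 8518) - 6584) - 32808 = ((2*(-858)*(102 - 858) + 8518) - 6584) - 32808 = ((2*(-858)*(-756) + 8518) - 6584) - 32808 = ((1297296 + 8518) - 6584) - 32808 = (1305814 - 6584) - 32808 = 1299230 - 32808 = 1266422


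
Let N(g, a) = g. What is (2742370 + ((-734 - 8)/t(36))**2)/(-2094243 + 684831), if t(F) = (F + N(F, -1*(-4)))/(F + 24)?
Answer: -28122355/12684708 ≈ -2.2170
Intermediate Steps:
t(F) = 2*F/(24 + F) (t(F) = (F + F)/(F + 24) = (2*F)/(24 + F) = 2*F/(24 + F))
(2742370 + ((-734 - 8)/t(36))**2)/(-2094243 + 684831) = (2742370 + ((-734 - 8)/((2*36/(24 + 36))))**2)/(-2094243 + 684831) = (2742370 + (-742/(2*36/60))**2)/(-1409412) = (2742370 + (-742/(2*36*(1/60)))**2)*(-1/1409412) = (2742370 + (-742/6/5)**2)*(-1/1409412) = (2742370 + (-742*5/6)**2)*(-1/1409412) = (2742370 + (-1855/3)**2)*(-1/1409412) = (2742370 + 3441025/9)*(-1/1409412) = (28122355/9)*(-1/1409412) = -28122355/12684708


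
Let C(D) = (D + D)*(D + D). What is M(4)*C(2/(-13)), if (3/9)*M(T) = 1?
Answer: 48/169 ≈ 0.28402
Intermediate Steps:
M(T) = 3 (M(T) = 3*1 = 3)
C(D) = 4*D**2 (C(D) = (2*D)*(2*D) = 4*D**2)
M(4)*C(2/(-13)) = 3*(4*(2/(-13))**2) = 3*(4*(2*(-1/13))**2) = 3*(4*(-2/13)**2) = 3*(4*(4/169)) = 3*(16/169) = 48/169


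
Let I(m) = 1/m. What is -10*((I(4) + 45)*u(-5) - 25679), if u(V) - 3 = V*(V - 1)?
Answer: 483715/2 ≈ 2.4186e+5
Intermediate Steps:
u(V) = 3 + V*(-1 + V) (u(V) = 3 + V*(V - 1) = 3 + V*(-1 + V))
-10*((I(4) + 45)*u(-5) - 25679) = -10*((1/4 + 45)*(3 + (-5)² - 1*(-5)) - 25679) = -10*((¼ + 45)*(3 + 25 + 5) - 25679) = -10*((181/4)*33 - 25679) = -10*(5973/4 - 25679) = -10*(-96743/4) = 483715/2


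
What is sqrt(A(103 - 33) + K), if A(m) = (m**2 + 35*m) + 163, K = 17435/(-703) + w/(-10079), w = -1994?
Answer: 9*sqrt(4641404096529546)/7085537 ≈ 86.536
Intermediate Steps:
K = -174325583/7085537 (K = 17435/(-703) - 1994/(-10079) = 17435*(-1/703) - 1994*(-1/10079) = -17435/703 + 1994/10079 = -174325583/7085537 ≈ -24.603)
A(m) = 163 + m**2 + 35*m
sqrt(A(103 - 33) + K) = sqrt((163 + (103 - 33)**2 + 35*(103 - 33)) - 174325583/7085537) = sqrt((163 + 70**2 + 35*70) - 174325583/7085537) = sqrt((163 + 4900 + 2450) - 174325583/7085537) = sqrt(7513 - 174325583/7085537) = sqrt(53059313898/7085537) = 9*sqrt(4641404096529546)/7085537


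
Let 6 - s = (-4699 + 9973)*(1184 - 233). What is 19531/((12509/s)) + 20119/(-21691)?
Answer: -2124830191934699/271332719 ≈ -7.8311e+6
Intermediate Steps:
s = -5015568 (s = 6 - (-4699 + 9973)*(1184 - 233) = 6 - 5274*951 = 6 - 1*5015574 = 6 - 5015574 = -5015568)
19531/((12509/s)) + 20119/(-21691) = 19531/((12509/(-5015568))) + 20119/(-21691) = 19531/((12509*(-1/5015568))) + 20119*(-1/21691) = 19531/(-12509/5015568) - 20119/21691 = 19531*(-5015568/12509) - 20119/21691 = -97959058608/12509 - 20119/21691 = -2124830191934699/271332719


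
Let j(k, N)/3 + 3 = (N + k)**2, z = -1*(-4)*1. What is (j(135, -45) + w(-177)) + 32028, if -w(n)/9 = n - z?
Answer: 57948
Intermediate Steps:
z = 4 (z = 4*1 = 4)
j(k, N) = -9 + 3*(N + k)**2
w(n) = 36 - 9*n (w(n) = -9*(n - 1*4) = -9*(n - 4) = -9*(-4 + n) = 36 - 9*n)
(j(135, -45) + w(-177)) + 32028 = ((-9 + 3*(-45 + 135)**2) + (36 - 9*(-177))) + 32028 = ((-9 + 3*90**2) + (36 + 1593)) + 32028 = ((-9 + 3*8100) + 1629) + 32028 = ((-9 + 24300) + 1629) + 32028 = (24291 + 1629) + 32028 = 25920 + 32028 = 57948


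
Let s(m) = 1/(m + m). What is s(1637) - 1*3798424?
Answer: -12436040175/3274 ≈ -3.7984e+6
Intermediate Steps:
s(m) = 1/(2*m)
s(1637) - 1*3798424 = (½)/1637 - 1*3798424 = (½)*(1/1637) - 3798424 = 1/3274 - 3798424 = -12436040175/3274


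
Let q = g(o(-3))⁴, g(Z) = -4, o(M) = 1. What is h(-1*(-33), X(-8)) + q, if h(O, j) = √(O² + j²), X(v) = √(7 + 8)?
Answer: 256 + 4*√69 ≈ 289.23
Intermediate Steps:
X(v) = √15
q = 256 (q = (-4)⁴ = 256)
h(-1*(-33), X(-8)) + q = √((-1*(-33))² + (√15)²) + 256 = √(33² + 15) + 256 = √(1089 + 15) + 256 = √1104 + 256 = 4*√69 + 256 = 256 + 4*√69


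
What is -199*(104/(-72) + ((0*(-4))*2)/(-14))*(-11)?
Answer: -28457/9 ≈ -3161.9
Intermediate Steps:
-199*(104/(-72) + ((0*(-4))*2)/(-14))*(-11) = -199*(104*(-1/72) + (0*2)*(-1/14))*(-11) = -199*(-13/9 + 0*(-1/14))*(-11) = -199*(-13/9 + 0)*(-11) = -199*(-13/9)*(-11) = (2587/9)*(-11) = -28457/9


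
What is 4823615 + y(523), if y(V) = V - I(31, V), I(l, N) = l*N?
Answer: 4807925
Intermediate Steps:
I(l, N) = N*l
y(V) = -30*V (y(V) = V - V*31 = V - 31*V = -30*V)
4823615 + y(523) = 4823615 - 30*523 = 4823615 - 15690 = 4807925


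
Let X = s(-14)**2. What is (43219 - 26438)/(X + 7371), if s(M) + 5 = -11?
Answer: 16781/7627 ≈ 2.2002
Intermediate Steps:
s(M) = -16 (s(M) = -5 - 11 = -16)
X = 256 (X = (-16)**2 = 256)
(43219 - 26438)/(X + 7371) = (43219 - 26438)/(256 + 7371) = 16781/7627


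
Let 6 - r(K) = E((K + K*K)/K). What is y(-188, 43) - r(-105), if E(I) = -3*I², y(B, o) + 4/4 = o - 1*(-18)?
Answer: -32394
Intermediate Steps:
y(B, o) = 17 + o (y(B, o) = -1 + (o - 1*(-18)) = -1 + (o + 18) = -1 + (18 + o) = 17 + o)
r(K) = 6 + 3*(K + K²)²/K² (r(K) = 6 - (-3)*((K + K*K)/K)² = 6 - (-3)*((K + K²)/K)² = 6 - (-3)*(K + K²)²/K² = 6 + 3*(K + K²)²/K²)
y(-188, 43) - r(-105) = (17 + 43) - (6 + 3*(1 - 105)²) = 60 - (6 + 3*(-104)²) = 60 - (6 + 3*10816) = 60 - (6 + 32448) = 60 - 1*32454 = 60 - 32454 = -32394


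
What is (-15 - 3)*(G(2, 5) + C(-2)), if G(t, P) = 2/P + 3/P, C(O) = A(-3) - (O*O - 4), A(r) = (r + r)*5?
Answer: 522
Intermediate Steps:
A(r) = 10*r (A(r) = (2*r)*5 = 10*r)
C(O) = -26 - O² (C(O) = 10*(-3) - (O*O - 4) = -30 - (O² - 4) = -30 - (-4 + O²) = -30 + (4 - O²) = -26 - O²)
G(t, P) = 5/P
(-15 - 3)*(G(2, 5) + C(-2)) = (-15 - 3)*(5/5 + (-26 - 1*(-2)²)) = -18*(5*(⅕) + (-26 - 1*4)) = -18*(1 + (-26 - 4)) = -18*(1 - 30) = -18*(-29) = 522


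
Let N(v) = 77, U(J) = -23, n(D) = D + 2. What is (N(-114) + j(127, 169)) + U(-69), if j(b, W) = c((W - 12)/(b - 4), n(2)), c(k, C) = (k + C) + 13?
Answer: 8890/123 ≈ 72.276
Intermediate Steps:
n(D) = 2 + D
c(k, C) = 13 + C + k (c(k, C) = (C + k) + 13 = 13 + C + k)
j(b, W) = 17 + (-12 + W)/(-4 + b) (j(b, W) = 13 + (2 + 2) + (W - 12)/(b - 4) = 13 + 4 + (-12 + W)/(-4 + b) = 17 + (-12 + W)/(-4 + b))
(N(-114) + j(127, 169)) + U(-69) = (77 + (-80 + 169 + 17*127)/(-4 + 127)) - 23 = (77 + (-80 + 169 + 2159)/123) - 23 = (77 + (1/123)*2248) - 23 = (77 + 2248/123) - 23 = 11719/123 - 23 = 8890/123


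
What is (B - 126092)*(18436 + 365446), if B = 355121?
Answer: 87920110578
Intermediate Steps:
(B - 126092)*(18436 + 365446) = (355121 - 126092)*(18436 + 365446) = 229029*383882 = 87920110578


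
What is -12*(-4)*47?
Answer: 2256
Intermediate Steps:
-12*(-4)*47 = 48*47 = 2256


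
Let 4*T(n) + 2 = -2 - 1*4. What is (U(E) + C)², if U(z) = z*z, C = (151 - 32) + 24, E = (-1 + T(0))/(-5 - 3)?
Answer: 83923921/4096 ≈ 20489.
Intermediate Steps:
T(n) = -2 (T(n) = -½ + (-2 - 1*4)/4 = -½ + (-2 - 4)/4 = -½ + (¼)*(-6) = -½ - 3/2 = -2)
E = 3/8 (E = (-1 - 2)/(-5 - 3) = -3/(-8) = -3*(-⅛) = 3/8 ≈ 0.37500)
C = 143 (C = 119 + 24 = 143)
U(z) = z²
(U(E) + C)² = ((3/8)² + 143)² = (9/64 + 143)² = (9161/64)² = 83923921/4096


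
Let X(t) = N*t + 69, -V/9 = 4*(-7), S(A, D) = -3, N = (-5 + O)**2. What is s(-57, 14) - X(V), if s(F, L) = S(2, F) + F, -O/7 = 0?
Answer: -6429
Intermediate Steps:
O = 0 (O = -7*0 = 0)
N = 25 (N = (-5 + 0)**2 = (-5)**2 = 25)
V = 252 (V = -36*(-7) = -9*(-28) = 252)
X(t) = 69 + 25*t (X(t) = 25*t + 69 = 69 + 25*t)
s(F, L) = -3 + F
s(-57, 14) - X(V) = (-3 - 57) - (69 + 25*252) = -60 - (69 + 6300) = -60 - 1*6369 = -60 - 6369 = -6429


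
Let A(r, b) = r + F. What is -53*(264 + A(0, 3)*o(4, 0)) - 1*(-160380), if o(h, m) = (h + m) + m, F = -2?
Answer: 146812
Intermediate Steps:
A(r, b) = -2 + r (A(r, b) = r - 2 = -2 + r)
o(h, m) = h + 2*m
-53*(264 + A(0, 3)*o(4, 0)) - 1*(-160380) = -53*(264 + (-2 + 0)*(4 + 2*0)) - 1*(-160380) = -53*(264 - 2*(4 + 0)) + 160380 = -53*(264 - 2*4) + 160380 = -53*(264 - 8) + 160380 = -53*256 + 160380 = -13568 + 160380 = 146812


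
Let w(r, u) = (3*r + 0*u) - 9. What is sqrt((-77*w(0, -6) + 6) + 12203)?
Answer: sqrt(12902) ≈ 113.59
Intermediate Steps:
w(r, u) = -9 + 3*r (w(r, u) = (3*r + 0) - 9 = 3*r - 9 = -9 + 3*r)
sqrt((-77*w(0, -6) + 6) + 12203) = sqrt((-77*(-9 + 3*0) + 6) + 12203) = sqrt((-77*(-9 + 0) + 6) + 12203) = sqrt((-77*(-9) + 6) + 12203) = sqrt((693 + 6) + 12203) = sqrt(699 + 12203) = sqrt(12902)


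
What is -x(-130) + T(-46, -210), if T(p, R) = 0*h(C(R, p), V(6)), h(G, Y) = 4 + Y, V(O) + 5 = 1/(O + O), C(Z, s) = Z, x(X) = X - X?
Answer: 0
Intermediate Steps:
x(X) = 0
V(O) = -5 + 1/(2*O) (V(O) = -5 + 1/(O + O) = -5 + 1/(2*O))
T(p, R) = 0 (T(p, R) = 0*(4 + (-5 + (½)/6)) = 0*(4 + (-5 + (½)*(⅙))) = 0*(4 + (-5 + 1/12)) = 0*(4 - 59/12) = 0*(-11/12) = 0)
-x(-130) + T(-46, -210) = -1*0 + 0 = 0 + 0 = 0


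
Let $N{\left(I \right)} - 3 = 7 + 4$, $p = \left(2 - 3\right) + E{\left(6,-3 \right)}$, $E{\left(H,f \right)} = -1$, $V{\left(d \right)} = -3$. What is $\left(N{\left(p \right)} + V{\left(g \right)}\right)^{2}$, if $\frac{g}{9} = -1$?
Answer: $121$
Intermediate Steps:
$g = -9$ ($g = 9 \left(-1\right) = -9$)
$p = -2$ ($p = \left(2 - 3\right) - 1 = -1 - 1 = -2$)
$N{\left(I \right)} = 14$ ($N{\left(I \right)} = 3 + \left(7 + 4\right) = 3 + 11 = 14$)
$\left(N{\left(p \right)} + V{\left(g \right)}\right)^{2} = \left(14 - 3\right)^{2} = 11^{2} = 121$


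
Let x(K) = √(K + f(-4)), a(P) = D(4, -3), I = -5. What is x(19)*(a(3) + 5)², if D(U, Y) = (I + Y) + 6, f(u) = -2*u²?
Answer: 9*I*√13 ≈ 32.45*I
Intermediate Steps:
D(U, Y) = 1 + Y (D(U, Y) = (-5 + Y) + 6 = 1 + Y)
a(P) = -2 (a(P) = 1 - 3 = -2)
x(K) = √(-32 + K) (x(K) = √(K - 2*(-4)²) = √(K - 2*16) = √(K - 32) = √(-32 + K))
x(19)*(a(3) + 5)² = √(-32 + 19)*(-2 + 5)² = √(-13)*3² = (I*√13)*9 = 9*I*√13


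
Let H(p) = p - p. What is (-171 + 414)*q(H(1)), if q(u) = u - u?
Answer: 0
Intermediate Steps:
H(p) = 0
q(u) = 0
(-171 + 414)*q(H(1)) = (-171 + 414)*0 = 243*0 = 0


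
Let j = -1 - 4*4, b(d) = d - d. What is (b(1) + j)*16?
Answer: -272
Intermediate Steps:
b(d) = 0
j = -17 (j = -1 - 16 = -17)
(b(1) + j)*16 = (0 - 17)*16 = -17*16 = -272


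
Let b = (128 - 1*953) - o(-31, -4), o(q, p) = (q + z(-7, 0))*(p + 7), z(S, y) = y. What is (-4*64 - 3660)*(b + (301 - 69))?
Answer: 1958000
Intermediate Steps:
o(q, p) = q*(7 + p) (o(q, p) = (q + 0)*(p + 7) = q*(7 + p))
b = -732 (b = (128 - 1*953) - (-31)*(7 - 4) = (128 - 953) - (-31)*3 = -825 - 1*(-93) = -825 + 93 = -732)
(-4*64 - 3660)*(b + (301 - 69)) = (-4*64 - 3660)*(-732 + (301 - 69)) = (-256 - 3660)*(-732 + 232) = -3916*(-500) = 1958000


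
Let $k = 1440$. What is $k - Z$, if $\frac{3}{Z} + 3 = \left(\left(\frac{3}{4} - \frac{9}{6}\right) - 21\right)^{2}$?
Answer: $\frac{3610064}{2507} \approx 1440.0$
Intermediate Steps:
$Z = \frac{16}{2507}$ ($Z = \frac{3}{-3 + \left(\left(\frac{3}{4} - \frac{9}{6}\right) - 21\right)^{2}} = \frac{3}{-3 + \left(\left(3 \cdot \frac{1}{4} - \frac{3}{2}\right) - 21\right)^{2}} = \frac{3}{-3 + \left(\left(\frac{3}{4} - \frac{3}{2}\right) - 21\right)^{2}} = \frac{3}{-3 + \left(- \frac{3}{4} - 21\right)^{2}} = \frac{3}{-3 + \left(- \frac{87}{4}\right)^{2}} = \frac{3}{-3 + \frac{7569}{16}} = \frac{3}{\frac{7521}{16}} = 3 \cdot \frac{16}{7521} = \frac{16}{2507} \approx 0.0063821$)
$k - Z = 1440 - \frac{16}{2507} = \frac{3610064}{2507}$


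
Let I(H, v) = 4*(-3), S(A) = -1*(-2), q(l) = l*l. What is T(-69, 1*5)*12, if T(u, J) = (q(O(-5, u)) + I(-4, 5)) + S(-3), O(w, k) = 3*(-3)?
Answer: 852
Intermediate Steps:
O(w, k) = -9
q(l) = l**2
S(A) = 2
I(H, v) = -12
T(u, J) = 71 (T(u, J) = ((-9)**2 - 12) + 2 = (81 - 12) + 2 = 69 + 2 = 71)
T(-69, 1*5)*12 = 71*12 = 852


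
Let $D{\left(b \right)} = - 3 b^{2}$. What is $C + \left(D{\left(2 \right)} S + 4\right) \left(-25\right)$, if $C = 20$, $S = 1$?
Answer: $220$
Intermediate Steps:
$C + \left(D{\left(2 \right)} S + 4\right) \left(-25\right) = 20 + \left(- 3 \cdot 2^{2} \cdot 1 + 4\right) \left(-25\right) = 20 + \left(\left(-3\right) 4 \cdot 1 + 4\right) \left(-25\right) = 20 + \left(\left(-12\right) 1 + 4\right) \left(-25\right) = 20 + \left(-12 + 4\right) \left(-25\right) = 20 - -200 = 20 + 200 = 220$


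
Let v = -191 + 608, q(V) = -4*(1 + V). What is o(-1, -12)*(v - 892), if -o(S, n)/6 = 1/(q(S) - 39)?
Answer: -950/13 ≈ -73.077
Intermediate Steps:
q(V) = -4 - 4*V
o(S, n) = -6/(-43 - 4*S) (o(S, n) = -6/((-4 - 4*S) - 39) = -6/(-43 - 4*S))
v = 417
o(-1, -12)*(v - 892) = (6/(43 + 4*(-1)))*(417 - 892) = (6/(43 - 4))*(-475) = (6/39)*(-475) = (6*(1/39))*(-475) = (2/13)*(-475) = -950/13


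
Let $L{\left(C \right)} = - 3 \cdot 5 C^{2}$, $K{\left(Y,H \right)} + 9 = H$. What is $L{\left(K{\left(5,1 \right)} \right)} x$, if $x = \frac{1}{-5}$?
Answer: $192$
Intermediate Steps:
$x = - \frac{1}{5} \approx -0.2$
$K{\left(Y,H \right)} = -9 + H$
$L{\left(C \right)} = - 15 C^{2}$
$L{\left(K{\left(5,1 \right)} \right)} x = - 15 \left(-9 + 1\right)^{2} \left(- \frac{1}{5}\right) = - 15 \left(-8\right)^{2} \left(- \frac{1}{5}\right) = \left(-15\right) 64 \left(- \frac{1}{5}\right) = \left(-960\right) \left(- \frac{1}{5}\right) = 192$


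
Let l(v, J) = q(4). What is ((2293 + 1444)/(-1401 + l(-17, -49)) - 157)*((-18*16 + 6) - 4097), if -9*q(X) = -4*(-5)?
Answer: 8829754294/12629 ≈ 6.9917e+5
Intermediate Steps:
q(X) = -20/9 (q(X) = -(-4)*(-5)/9 = -⅑*20 = -20/9)
l(v, J) = -20/9
((2293 + 1444)/(-1401 + l(-17, -49)) - 157)*((-18*16 + 6) - 4097) = ((2293 + 1444)/(-1401 - 20/9) - 157)*((-18*16 + 6) - 4097) = (3737/(-12629/9) - 157)*((-288 + 6) - 4097) = (3737*(-9/12629) - 157)*(-282 - 4097) = (-33633/12629 - 157)*(-4379) = -2016386/12629*(-4379) = 8829754294/12629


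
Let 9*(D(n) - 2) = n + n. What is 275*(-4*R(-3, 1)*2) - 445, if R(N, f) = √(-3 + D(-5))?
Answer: -445 - 2200*I*√19/3 ≈ -445.0 - 3196.5*I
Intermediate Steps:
D(n) = 2 + 2*n/9 (D(n) = 2 + (n + n)/9 = 2 + (2*n)/9 = 2 + 2*n/9)
R(N, f) = I*√19/3 (R(N, f) = √(-3 + (2 + (2/9)*(-5))) = √(-3 + (2 - 10/9)) = √(-3 + 8/9) = √(-19/9) = I*√19/3)
275*(-4*R(-3, 1)*2) - 445 = 275*(-4*I*√19/3*2) - 445 = 275*(-8*I*√19/3) - 445 = -2200*I*√19/3 - 445 = -445 - 2200*I*√19/3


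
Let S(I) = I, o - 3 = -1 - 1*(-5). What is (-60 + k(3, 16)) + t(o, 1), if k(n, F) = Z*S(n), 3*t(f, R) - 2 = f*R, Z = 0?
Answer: -57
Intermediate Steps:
o = 7 (o = 3 + (-1 - 1*(-5)) = 3 + (-1 + 5) = 3 + 4 = 7)
t(f, R) = ⅔ + R*f/3 (t(f, R) = ⅔ + (f*R)/3 = ⅔ + (R*f)/3 = ⅔ + R*f/3)
k(n, F) = 0 (k(n, F) = 0*n = 0)
(-60 + k(3, 16)) + t(o, 1) = (-60 + 0) + (⅔ + (⅓)*1*7) = -60 + (⅔ + 7/3) = -60 + 3 = -57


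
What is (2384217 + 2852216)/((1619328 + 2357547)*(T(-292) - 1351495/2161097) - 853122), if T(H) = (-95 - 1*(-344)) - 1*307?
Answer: -112043956901/5006874640809 ≈ -0.022378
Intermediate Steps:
T(H) = -58 (T(H) = (-95 + 344) - 307 = 249 - 307 = -58)
(2384217 + 2852216)/((1619328 + 2357547)*(T(-292) - 1351495/2161097) - 853122) = (2384217 + 2852216)/((1619328 + 2357547)*(-58 - 1351495/2161097) - 853122) = 5236433/(3976875*(-58 - 1351495*1/2161097) - 853122) = 5236433/(3976875*(-58 - 1351495/2161097) - 853122) = 5236433/(3976875*(-126695121/2161097) - 853122) = 5236433/(-4988620389375/21397 - 853122) = 5236433/(-5006874640809/21397) = 5236433*(-21397/5006874640809) = -112043956901/5006874640809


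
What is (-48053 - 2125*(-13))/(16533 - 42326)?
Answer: 20428/25793 ≈ 0.79200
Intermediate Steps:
(-48053 - 2125*(-13))/(16533 - 42326) = (-48053 + 27625)/(-25793) = -20428*(-1/25793) = 20428/25793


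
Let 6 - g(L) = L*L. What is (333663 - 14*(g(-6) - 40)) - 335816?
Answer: -1173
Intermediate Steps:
g(L) = 6 - L² (g(L) = 6 - L*L = 6 - L²)
(333663 - 14*(g(-6) - 40)) - 335816 = (333663 - 14*((6 - 1*(-6)²) - 40)) - 335816 = (333663 - 14*((6 - 1*36) - 40)) - 335816 = (333663 - 14*((6 - 36) - 40)) - 335816 = (333663 - 14*(-30 - 40)) - 335816 = (333663 - 14*(-70)) - 335816 = (333663 + 980) - 335816 = 334643 - 335816 = -1173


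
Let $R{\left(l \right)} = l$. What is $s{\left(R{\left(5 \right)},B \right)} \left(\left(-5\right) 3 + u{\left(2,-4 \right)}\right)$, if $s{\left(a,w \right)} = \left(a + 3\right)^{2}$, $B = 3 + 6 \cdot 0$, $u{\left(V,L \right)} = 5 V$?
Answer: $-320$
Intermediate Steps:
$B = 3$ ($B = 3 + 0 = 3$)
$s{\left(a,w \right)} = \left(3 + a\right)^{2}$
$s{\left(R{\left(5 \right)},B \right)} \left(\left(-5\right) 3 + u{\left(2,-4 \right)}\right) = \left(3 + 5\right)^{2} \left(\left(-5\right) 3 + 5 \cdot 2\right) = 8^{2} \left(-15 + 10\right) = 64 \left(-5\right) = -320$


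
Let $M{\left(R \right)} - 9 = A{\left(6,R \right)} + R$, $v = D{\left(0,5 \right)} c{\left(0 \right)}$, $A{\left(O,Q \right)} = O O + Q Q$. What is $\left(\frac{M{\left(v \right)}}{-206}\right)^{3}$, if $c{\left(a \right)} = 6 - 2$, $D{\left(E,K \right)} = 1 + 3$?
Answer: $- \frac{31855013}{8741816} \approx -3.644$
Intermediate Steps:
$D{\left(E,K \right)} = 4$
$A{\left(O,Q \right)} = O^{2} + Q^{2}$
$c{\left(a \right)} = 4$
$v = 16$ ($v = 4 \cdot 4 = 16$)
$M{\left(R \right)} = 45 + R + R^{2}$ ($M{\left(R \right)} = 9 + \left(\left(6^{2} + R^{2}\right) + R\right) = 9 + \left(\left(36 + R^{2}\right) + R\right) = 9 + \left(36 + R + R^{2}\right) = 45 + R + R^{2}$)
$\left(\frac{M{\left(v \right)}}{-206}\right)^{3} = \left(\frac{45 + 16 + 16^{2}}{-206}\right)^{3} = \left(\left(45 + 16 + 256\right) \left(- \frac{1}{206}\right)\right)^{3} = \left(317 \left(- \frac{1}{206}\right)\right)^{3} = \left(- \frac{317}{206}\right)^{3} = - \frac{31855013}{8741816}$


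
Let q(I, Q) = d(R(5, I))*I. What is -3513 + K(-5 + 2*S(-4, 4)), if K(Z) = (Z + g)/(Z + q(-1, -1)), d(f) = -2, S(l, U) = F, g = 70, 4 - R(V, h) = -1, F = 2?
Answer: -3444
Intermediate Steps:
R(V, h) = 5 (R(V, h) = 4 - 1*(-1) = 4 + 1 = 5)
S(l, U) = 2
q(I, Q) = -2*I
K(Z) = (70 + Z)/(2 + Z) (K(Z) = (Z + 70)/(Z - 2*(-1)) = (70 + Z)/(Z + 2) = (70 + Z)/(2 + Z))
-3513 + K(-5 + 2*S(-4, 4)) = -3513 + (70 + (-5 + 2*2))/(2 + (-5 + 2*2)) = -3513 + (70 + (-5 + 4))/(2 + (-5 + 4)) = -3513 + (70 - 1)/(2 - 1) = -3513 + 69/1 = -3513 + 1*69 = -3513 + 69 = -3444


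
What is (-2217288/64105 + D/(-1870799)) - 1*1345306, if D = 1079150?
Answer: -161343496624246732/119927569895 ≈ -1.3453e+6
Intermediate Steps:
(-2217288/64105 + D/(-1870799)) - 1*1345306 = (-2217288/64105 + 1079150/(-1870799)) - 1*1345306 = (-2217288*1/64105 + 1079150*(-1/1870799)) - 1345306 = (-2217288/64105 - 1079150/1870799) - 1345306 = -4217279083862/119927569895 - 1345306 = -161343496624246732/119927569895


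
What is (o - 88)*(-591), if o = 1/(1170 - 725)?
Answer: 23142969/445 ≈ 52007.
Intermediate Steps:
o = 1/445 ≈ 0.0022472
(o - 88)*(-591) = (1/445 - 88)*(-591) = -39159/445*(-591) = 23142969/445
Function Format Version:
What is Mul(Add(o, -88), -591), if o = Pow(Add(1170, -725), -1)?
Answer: Rational(23142969, 445) ≈ 52007.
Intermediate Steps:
o = Rational(1, 445) (o = Pow(445, -1) = Rational(1, 445) ≈ 0.0022472)
Mul(Add(o, -88), -591) = Mul(Add(Rational(1, 445), -88), -591) = Mul(Rational(-39159, 445), -591) = Rational(23142969, 445)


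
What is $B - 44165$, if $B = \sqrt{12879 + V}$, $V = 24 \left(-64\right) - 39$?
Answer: $-44165 + 6 \sqrt{314} \approx -44059.0$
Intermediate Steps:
$V = -1575$ ($V = -1536 - 39 = -1575$)
$B = 6 \sqrt{314}$ ($B = \sqrt{12879 - 1575} = \sqrt{11304} = 6 \sqrt{314} \approx 106.32$)
$B - 44165 = 6 \sqrt{314} - 44165 = -44165 + 6 \sqrt{314}$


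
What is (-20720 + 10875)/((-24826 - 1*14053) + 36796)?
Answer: 9845/2083 ≈ 4.7264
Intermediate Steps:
(-20720 + 10875)/((-24826 - 1*14053) + 36796) = -9845/((-24826 - 14053) + 36796) = -9845/(-38879 + 36796) = -9845/(-2083) = -9845*(-1/2083) = 9845/2083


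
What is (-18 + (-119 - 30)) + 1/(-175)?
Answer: -29226/175 ≈ -167.01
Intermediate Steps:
(-18 + (-119 - 30)) + 1/(-175) = (-18 - 149) - 1/175 = -167 - 1/175 = -29226/175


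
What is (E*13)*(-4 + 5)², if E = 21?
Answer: 273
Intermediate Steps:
(E*13)*(-4 + 5)² = (21*13)*(-4 + 5)² = 273*1² = 273*1 = 273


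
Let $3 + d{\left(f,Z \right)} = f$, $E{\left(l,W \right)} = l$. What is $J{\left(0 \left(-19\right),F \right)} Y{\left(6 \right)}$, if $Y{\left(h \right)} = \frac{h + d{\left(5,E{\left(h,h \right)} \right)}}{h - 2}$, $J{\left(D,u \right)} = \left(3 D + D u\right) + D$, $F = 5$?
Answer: $0$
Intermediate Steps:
$d{\left(f,Z \right)} = -3 + f$
$J{\left(D,u \right)} = 4 D + D u$
$Y{\left(h \right)} = \frac{2 + h}{-2 + h}$ ($Y{\left(h \right)} = \frac{h + \left(-3 + 5\right)}{h - 2} = \frac{h + 2}{-2 + h} = \frac{2 + h}{-2 + h}$)
$J{\left(0 \left(-19\right),F \right)} Y{\left(6 \right)} = 0 \left(-19\right) \left(4 + 5\right) \frac{2 + 6}{-2 + 6} = 0 \cdot 9 \cdot \frac{1}{4} \cdot 8 = 0 \cdot \frac{1}{4} \cdot 8 = 0 \cdot 2 = 0$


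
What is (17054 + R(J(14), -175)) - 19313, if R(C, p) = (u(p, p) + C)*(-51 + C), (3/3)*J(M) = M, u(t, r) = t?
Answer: 3698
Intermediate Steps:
J(M) = M
R(C, p) = (-51 + C)*(C + p) (R(C, p) = (p + C)*(-51 + C) = (C + p)*(-51 + C) = (-51 + C)*(C + p))
(17054 + R(J(14), -175)) - 19313 = (17054 + (14**2 - 51*14 - 51*(-175) + 14*(-175))) - 19313 = (17054 + (196 - 714 + 8925 - 2450)) - 19313 = (17054 + 5957) - 19313 = 23011 - 19313 = 3698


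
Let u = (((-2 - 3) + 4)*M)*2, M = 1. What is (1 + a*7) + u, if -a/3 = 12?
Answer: -253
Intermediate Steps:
a = -36 (a = -3*12 = -36)
u = -2 (u = (((-2 - 3) + 4)*1)*2 = ((-5 + 4)*1)*2 = -1*1*2 = -1*2 = -2)
(1 + a*7) + u = (1 - 36*7) - 2 = (1 - 252) - 2 = -251 - 2 = -253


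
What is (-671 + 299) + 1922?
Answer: 1550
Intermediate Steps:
(-671 + 299) + 1922 = -372 + 1922 = 1550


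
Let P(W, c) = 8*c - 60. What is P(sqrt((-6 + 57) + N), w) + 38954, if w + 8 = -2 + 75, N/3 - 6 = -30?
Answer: 39414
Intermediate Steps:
N = -72 (N = 18 + 3*(-30) = 18 - 90 = -72)
w = 65 (w = -8 + (-2 + 75) = -8 + 73 = 65)
P(W, c) = -60 + 8*c
P(sqrt((-6 + 57) + N), w) + 38954 = (-60 + 8*65) + 38954 = (-60 + 520) + 38954 = 460 + 38954 = 39414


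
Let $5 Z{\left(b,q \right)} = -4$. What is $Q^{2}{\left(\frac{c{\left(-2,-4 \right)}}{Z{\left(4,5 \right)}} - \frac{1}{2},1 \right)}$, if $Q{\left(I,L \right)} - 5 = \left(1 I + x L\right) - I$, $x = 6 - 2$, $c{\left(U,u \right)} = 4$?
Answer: $81$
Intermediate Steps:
$Z{\left(b,q \right)} = - \frac{4}{5}$ ($Z{\left(b,q \right)} = \frac{1}{5} \left(-4\right) = - \frac{4}{5}$)
$x = 4$ ($x = 6 - 2 = 4$)
$Q{\left(I,L \right)} = 5 + 4 L$ ($Q{\left(I,L \right)} = 5 + \left(\left(1 I + 4 L\right) - I\right) = 5 + \left(\left(I + 4 L\right) - I\right) = 5 + 4 L$)
$Q^{2}{\left(\frac{c{\left(-2,-4 \right)}}{Z{\left(4,5 \right)}} - \frac{1}{2},1 \right)} = \left(5 + 4 \cdot 1\right)^{2} = \left(5 + 4\right)^{2} = 9^{2} = 81$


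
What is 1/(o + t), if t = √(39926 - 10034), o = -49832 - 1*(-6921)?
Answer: -913/39177107 - 2*√7473/1841324029 ≈ -2.3398e-5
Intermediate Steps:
o = -42911 (o = -49832 + 6921 = -42911)
t = 2*√7473 (t = √29892 = 2*√7473 ≈ 172.89)
1/(o + t) = 1/(-42911 + 2*√7473)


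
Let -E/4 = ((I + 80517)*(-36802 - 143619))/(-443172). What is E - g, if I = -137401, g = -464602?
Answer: 61737717550/110793 ≈ 5.5724e+5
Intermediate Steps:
E = 10263068164/110793 (E = -4*(-137401 + 80517)*(-36802 - 143619)/(-443172) = -4*(-56884*(-180421))*(-1)/443172 = -41052272656*(-1)/443172 = -4*(-2565767041/110793) = 10263068164/110793 ≈ 92633.)
E - g = 10263068164/110793 - 1*(-464602) = 10263068164/110793 + 464602 = 61737717550/110793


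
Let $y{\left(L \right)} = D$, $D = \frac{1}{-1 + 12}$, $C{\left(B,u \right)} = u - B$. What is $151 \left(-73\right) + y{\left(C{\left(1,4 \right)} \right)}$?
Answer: $- \frac{121252}{11} \approx -11023.0$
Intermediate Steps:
$D = \frac{1}{11} \approx 0.090909$
$y{\left(L \right)} = \frac{1}{11}$
$151 \left(-73\right) + y{\left(C{\left(1,4 \right)} \right)} = 151 \left(-73\right) + \frac{1}{11} = -11023 + \frac{1}{11} = - \frac{121252}{11}$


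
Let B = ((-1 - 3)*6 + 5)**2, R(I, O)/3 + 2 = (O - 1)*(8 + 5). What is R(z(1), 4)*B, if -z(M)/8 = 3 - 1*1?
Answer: 40071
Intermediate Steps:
z(M) = -16 (z(M) = -8*(3 - 1*1) = -8*(3 - 1) = -8*2 = -16)
R(I, O) = -45 + 39*O (R(I, O) = -6 + 3*((O - 1)*(8 + 5)) = -6 + 3*((-1 + O)*13) = -6 + 3*(-13 + 13*O) = -6 + (-39 + 39*O) = -45 + 39*O)
B = 361 (B = (-4*6 + 5)**2 = (-24 + 5)**2 = (-19)**2 = 361)
R(z(1), 4)*B = (-45 + 39*4)*361 = (-45 + 156)*361 = 111*361 = 40071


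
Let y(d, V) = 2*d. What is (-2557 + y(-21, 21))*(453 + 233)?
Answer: -1782914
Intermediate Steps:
(-2557 + y(-21, 21))*(453 + 233) = (-2557 + 2*(-21))*(453 + 233) = (-2557 - 42)*686 = -2599*686 = -1782914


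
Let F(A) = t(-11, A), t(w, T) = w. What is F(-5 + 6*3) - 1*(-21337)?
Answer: 21326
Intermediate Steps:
F(A) = -11
F(-5 + 6*3) - 1*(-21337) = -11 - 1*(-21337) = -11 + 21337 = 21326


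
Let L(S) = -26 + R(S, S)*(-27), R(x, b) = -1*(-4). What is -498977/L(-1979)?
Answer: 498977/134 ≈ 3723.7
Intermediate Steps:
R(x, b) = 4
L(S) = -134 (L(S) = -26 + 4*(-27) = -26 - 108 = -134)
-498977/L(-1979) = -498977/(-134) = -498977*(-1/134) = 498977/134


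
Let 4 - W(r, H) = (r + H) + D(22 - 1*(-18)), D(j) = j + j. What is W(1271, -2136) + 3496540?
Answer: 3497329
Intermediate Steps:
D(j) = 2*j
W(r, H) = -76 - H - r (W(r, H) = 4 - ((r + H) + 2*(22 - 1*(-18))) = 4 - ((H + r) + 2*(22 + 18)) = 4 - ((H + r) + 2*40) = 4 - ((H + r) + 80) = 4 - (80 + H + r) = 4 + (-80 - H - r) = -76 - H - r)
W(1271, -2136) + 3496540 = (-76 - 1*(-2136) - 1*1271) + 3496540 = (-76 + 2136 - 1271) + 3496540 = 789 + 3496540 = 3497329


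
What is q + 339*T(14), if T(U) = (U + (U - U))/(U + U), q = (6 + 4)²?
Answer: 539/2 ≈ 269.50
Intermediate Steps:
q = 100 (q = 10² = 100)
T(U) = ½ (T(U) = (U + 0)/((2*U)) = U*(1/(2*U)) = ½)
q + 339*T(14) = 100 + 339*(½) = 100 + 339/2 = 539/2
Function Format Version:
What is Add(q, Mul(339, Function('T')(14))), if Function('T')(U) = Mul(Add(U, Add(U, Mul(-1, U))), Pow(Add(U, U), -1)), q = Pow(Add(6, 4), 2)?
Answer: Rational(539, 2) ≈ 269.50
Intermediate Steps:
q = 100 (q = Pow(10, 2) = 100)
Function('T')(U) = Rational(1, 2) (Function('T')(U) = Mul(Add(U, 0), Pow(Mul(2, U), -1)) = Mul(U, Mul(Rational(1, 2), Pow(U, -1))) = Rational(1, 2))
Add(q, Mul(339, Function('T')(14))) = Add(100, Mul(339, Rational(1, 2))) = Add(100, Rational(339, 2)) = Rational(539, 2)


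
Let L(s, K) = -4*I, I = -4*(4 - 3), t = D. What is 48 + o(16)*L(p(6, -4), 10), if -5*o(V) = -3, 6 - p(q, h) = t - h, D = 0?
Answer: 288/5 ≈ 57.600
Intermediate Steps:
t = 0
I = -4 (I = -4*1 = -4)
p(q, h) = 6 + h (p(q, h) = 6 - (0 - h) = 6 - (-1)*h = 6 + h)
L(s, K) = 16 (L(s, K) = -4*(-4) = 16)
o(V) = 3/5 (o(V) = -1/5*(-3) = 3/5)
48 + o(16)*L(p(6, -4), 10) = 48 + (3/5)*16 = 48 + 48/5 = 288/5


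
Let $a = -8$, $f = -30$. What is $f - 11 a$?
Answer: $58$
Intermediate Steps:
$f - 11 a = -30 - -88 = -30 + 88 = 58$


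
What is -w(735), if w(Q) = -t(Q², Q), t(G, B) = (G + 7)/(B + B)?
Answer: 38588/105 ≈ 367.50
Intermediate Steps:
t(G, B) = (7 + G)/(2*B) (t(G, B) = (7 + G)/((2*B)) = (7 + G)*(1/(2*B)) = (7 + G)/(2*B))
w(Q) = -(7 + Q²)/(2*Q)
-w(735) = -(-7 - 1*735²)/(2*735) = -(-7 - 1*540225)/(2*735) = -(-7 - 540225)/(2*735) = -(-540232)/(2*735) = -1*(-38588/105) = 38588/105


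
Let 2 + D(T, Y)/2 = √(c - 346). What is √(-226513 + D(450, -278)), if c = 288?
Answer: √(-226517 + 2*I*√58) ≈ 0.016 + 475.94*I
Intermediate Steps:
D(T, Y) = -4 + 2*I*√58 (D(T, Y) = -4 + 2*√(288 - 346) = -4 + 2*√(-58) = -4 + 2*(I*√58) = -4 + 2*I*√58)
√(-226513 + D(450, -278)) = √(-226513 + (-4 + 2*I*√58)) = √(-226517 + 2*I*√58)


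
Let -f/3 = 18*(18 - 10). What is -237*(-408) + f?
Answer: 96264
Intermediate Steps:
f = -432 (f = -54*(18 - 10) = -54*8 = -3*144 = -432)
-237*(-408) + f = -237*(-408) - 432 = 96696 - 432 = 96264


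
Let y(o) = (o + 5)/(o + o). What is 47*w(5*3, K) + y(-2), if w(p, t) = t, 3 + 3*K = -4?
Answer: -1325/12 ≈ -110.42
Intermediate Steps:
K = -7/3 (K = -1 + (⅓)*(-4) = -1 - 4/3 = -7/3 ≈ -2.3333)
y(o) = (5 + o)/(2*o) (y(o) = (5 + o)/((2*o)) = (5 + o)*(1/(2*o)) = (5 + o)/(2*o))
47*w(5*3, K) + y(-2) = 47*(-7/3) + (½)*(5 - 2)/(-2) = -329/3 + (½)*(-½)*3 = -329/3 - ¾ = -1325/12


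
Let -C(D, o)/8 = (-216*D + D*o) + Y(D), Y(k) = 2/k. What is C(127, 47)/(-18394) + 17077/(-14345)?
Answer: -176352607083/16755232555 ≈ -10.525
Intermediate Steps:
C(D, o) = -16/D + 1728*D - 8*D*o (C(D, o) = -8*((-216*D + D*o) + 2/D) = -8*(-216*D + 2/D + D*o) = -16/D + 1728*D - 8*D*o)
C(127, 47)/(-18394) + 17077/(-14345) = (8*(-2 + 127**2*(216 - 1*47))/127)/(-18394) + 17077/(-14345) = (8*(1/127)*(-2 + 16129*(216 - 47)))*(-1/18394) + 17077*(-1/14345) = (8*(1/127)*(-2 + 16129*169))*(-1/18394) - 17077/14345 = (8*(1/127)*(-2 + 2725801))*(-1/18394) - 17077/14345 = (8*(1/127)*2725799)*(-1/18394) - 17077/14345 = (21806392/127)*(-1/18394) - 17077/14345 = -10903196/1168019 - 17077/14345 = -176352607083/16755232555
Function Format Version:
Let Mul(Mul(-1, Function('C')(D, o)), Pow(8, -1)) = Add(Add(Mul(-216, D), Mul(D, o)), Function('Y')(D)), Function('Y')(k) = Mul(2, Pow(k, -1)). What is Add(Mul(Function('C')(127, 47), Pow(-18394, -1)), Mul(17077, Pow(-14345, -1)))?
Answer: Rational(-176352607083, 16755232555) ≈ -10.525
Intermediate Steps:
Function('C')(D, o) = Add(Mul(-16, Pow(D, -1)), Mul(1728, D), Mul(-8, D, o)) (Function('C')(D, o) = Mul(-8, Add(Add(Mul(-216, D), Mul(D, o)), Mul(2, Pow(D, -1)))) = Mul(-8, Add(Mul(-216, D), Mul(2, Pow(D, -1)), Mul(D, o))) = Add(Mul(-16, Pow(D, -1)), Mul(1728, D), Mul(-8, D, o)))
Add(Mul(Function('C')(127, 47), Pow(-18394, -1)), Mul(17077, Pow(-14345, -1))) = Add(Mul(Mul(8, Pow(127, -1), Add(-2, Mul(Pow(127, 2), Add(216, Mul(-1, 47))))), Pow(-18394, -1)), Mul(17077, Pow(-14345, -1))) = Add(Mul(Mul(8, Rational(1, 127), Add(-2, Mul(16129, Add(216, -47)))), Rational(-1, 18394)), Mul(17077, Rational(-1, 14345))) = Add(Mul(Mul(8, Rational(1, 127), Add(-2, Mul(16129, 169))), Rational(-1, 18394)), Rational(-17077, 14345)) = Add(Mul(Mul(8, Rational(1, 127), Add(-2, 2725801)), Rational(-1, 18394)), Rational(-17077, 14345)) = Add(Mul(Mul(8, Rational(1, 127), 2725799), Rational(-1, 18394)), Rational(-17077, 14345)) = Add(Mul(Rational(21806392, 127), Rational(-1, 18394)), Rational(-17077, 14345)) = Add(Rational(-10903196, 1168019), Rational(-17077, 14345)) = Rational(-176352607083, 16755232555)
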